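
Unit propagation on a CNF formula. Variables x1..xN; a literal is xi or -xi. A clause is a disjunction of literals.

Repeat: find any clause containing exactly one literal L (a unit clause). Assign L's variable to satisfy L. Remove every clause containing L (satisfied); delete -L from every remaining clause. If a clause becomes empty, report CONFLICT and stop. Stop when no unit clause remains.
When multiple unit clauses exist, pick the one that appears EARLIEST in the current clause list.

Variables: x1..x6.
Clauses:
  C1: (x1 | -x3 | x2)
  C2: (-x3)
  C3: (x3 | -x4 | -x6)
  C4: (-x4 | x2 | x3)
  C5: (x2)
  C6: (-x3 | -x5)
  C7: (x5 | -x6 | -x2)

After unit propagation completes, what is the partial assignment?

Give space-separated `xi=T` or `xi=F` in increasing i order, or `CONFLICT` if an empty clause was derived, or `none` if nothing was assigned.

Answer: x2=T x3=F

Derivation:
unit clause [-3] forces x3=F; simplify:
  drop 3 from [3, -4, -6] -> [-4, -6]
  drop 3 from [-4, 2, 3] -> [-4, 2]
  satisfied 3 clause(s); 4 remain; assigned so far: [3]
unit clause [2] forces x2=T; simplify:
  drop -2 from [5, -6, -2] -> [5, -6]
  satisfied 2 clause(s); 2 remain; assigned so far: [2, 3]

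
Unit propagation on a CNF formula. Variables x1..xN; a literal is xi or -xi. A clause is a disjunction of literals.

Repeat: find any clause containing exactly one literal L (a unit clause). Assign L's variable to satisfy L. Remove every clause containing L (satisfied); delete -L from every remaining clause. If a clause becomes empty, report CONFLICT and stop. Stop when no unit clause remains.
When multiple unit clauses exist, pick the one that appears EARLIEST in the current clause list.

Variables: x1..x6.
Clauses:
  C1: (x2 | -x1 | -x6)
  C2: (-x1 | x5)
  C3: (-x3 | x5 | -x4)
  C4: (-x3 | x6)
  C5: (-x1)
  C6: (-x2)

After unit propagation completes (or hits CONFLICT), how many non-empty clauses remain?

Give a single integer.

Answer: 2

Derivation:
unit clause [-1] forces x1=F; simplify:
  satisfied 3 clause(s); 3 remain; assigned so far: [1]
unit clause [-2] forces x2=F; simplify:
  satisfied 1 clause(s); 2 remain; assigned so far: [1, 2]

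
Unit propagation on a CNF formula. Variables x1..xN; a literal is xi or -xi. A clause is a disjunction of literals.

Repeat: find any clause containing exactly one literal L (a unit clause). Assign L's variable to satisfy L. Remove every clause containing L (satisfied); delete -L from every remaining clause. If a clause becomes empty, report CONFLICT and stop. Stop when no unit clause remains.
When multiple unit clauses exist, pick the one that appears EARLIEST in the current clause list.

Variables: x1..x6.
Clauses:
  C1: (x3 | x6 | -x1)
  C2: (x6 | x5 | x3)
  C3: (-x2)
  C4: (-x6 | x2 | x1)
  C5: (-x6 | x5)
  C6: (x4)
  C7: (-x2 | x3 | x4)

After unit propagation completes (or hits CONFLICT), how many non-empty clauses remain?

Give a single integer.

unit clause [-2] forces x2=F; simplify:
  drop 2 from [-6, 2, 1] -> [-6, 1]
  satisfied 2 clause(s); 5 remain; assigned so far: [2]
unit clause [4] forces x4=T; simplify:
  satisfied 1 clause(s); 4 remain; assigned so far: [2, 4]

Answer: 4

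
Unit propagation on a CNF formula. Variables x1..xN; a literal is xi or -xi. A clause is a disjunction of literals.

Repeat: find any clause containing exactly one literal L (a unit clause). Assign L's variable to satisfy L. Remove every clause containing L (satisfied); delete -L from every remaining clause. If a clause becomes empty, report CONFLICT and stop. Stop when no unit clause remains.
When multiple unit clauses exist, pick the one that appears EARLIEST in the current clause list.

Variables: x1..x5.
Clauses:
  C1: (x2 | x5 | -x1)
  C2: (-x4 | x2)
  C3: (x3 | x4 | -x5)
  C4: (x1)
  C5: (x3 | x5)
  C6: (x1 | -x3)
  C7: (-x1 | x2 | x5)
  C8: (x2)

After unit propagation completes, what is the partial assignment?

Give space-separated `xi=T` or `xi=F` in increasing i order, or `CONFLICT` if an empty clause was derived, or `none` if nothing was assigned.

Answer: x1=T x2=T

Derivation:
unit clause [1] forces x1=T; simplify:
  drop -1 from [2, 5, -1] -> [2, 5]
  drop -1 from [-1, 2, 5] -> [2, 5]
  satisfied 2 clause(s); 6 remain; assigned so far: [1]
unit clause [2] forces x2=T; simplify:
  satisfied 4 clause(s); 2 remain; assigned so far: [1, 2]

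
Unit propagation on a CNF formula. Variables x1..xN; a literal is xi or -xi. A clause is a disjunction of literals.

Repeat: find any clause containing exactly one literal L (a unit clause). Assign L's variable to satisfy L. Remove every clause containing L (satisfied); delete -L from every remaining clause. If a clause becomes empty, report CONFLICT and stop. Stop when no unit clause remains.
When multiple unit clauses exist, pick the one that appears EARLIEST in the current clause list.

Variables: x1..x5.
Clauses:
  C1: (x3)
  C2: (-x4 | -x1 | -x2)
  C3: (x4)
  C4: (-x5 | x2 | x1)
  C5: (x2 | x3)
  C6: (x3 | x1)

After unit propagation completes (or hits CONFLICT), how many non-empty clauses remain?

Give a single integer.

Answer: 2

Derivation:
unit clause [3] forces x3=T; simplify:
  satisfied 3 clause(s); 3 remain; assigned so far: [3]
unit clause [4] forces x4=T; simplify:
  drop -4 from [-4, -1, -2] -> [-1, -2]
  satisfied 1 clause(s); 2 remain; assigned so far: [3, 4]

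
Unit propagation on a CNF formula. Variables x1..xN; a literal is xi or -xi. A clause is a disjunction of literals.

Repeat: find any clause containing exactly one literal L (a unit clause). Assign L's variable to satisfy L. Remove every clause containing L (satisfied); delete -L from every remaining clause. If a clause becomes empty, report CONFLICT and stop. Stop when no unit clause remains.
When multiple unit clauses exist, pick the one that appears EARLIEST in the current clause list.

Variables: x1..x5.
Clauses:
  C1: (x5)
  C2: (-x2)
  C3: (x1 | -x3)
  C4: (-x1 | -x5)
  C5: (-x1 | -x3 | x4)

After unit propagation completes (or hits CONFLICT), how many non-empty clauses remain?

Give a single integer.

unit clause [5] forces x5=T; simplify:
  drop -5 from [-1, -5] -> [-1]
  satisfied 1 clause(s); 4 remain; assigned so far: [5]
unit clause [-2] forces x2=F; simplify:
  satisfied 1 clause(s); 3 remain; assigned so far: [2, 5]
unit clause [-1] forces x1=F; simplify:
  drop 1 from [1, -3] -> [-3]
  satisfied 2 clause(s); 1 remain; assigned so far: [1, 2, 5]
unit clause [-3] forces x3=F; simplify:
  satisfied 1 clause(s); 0 remain; assigned so far: [1, 2, 3, 5]

Answer: 0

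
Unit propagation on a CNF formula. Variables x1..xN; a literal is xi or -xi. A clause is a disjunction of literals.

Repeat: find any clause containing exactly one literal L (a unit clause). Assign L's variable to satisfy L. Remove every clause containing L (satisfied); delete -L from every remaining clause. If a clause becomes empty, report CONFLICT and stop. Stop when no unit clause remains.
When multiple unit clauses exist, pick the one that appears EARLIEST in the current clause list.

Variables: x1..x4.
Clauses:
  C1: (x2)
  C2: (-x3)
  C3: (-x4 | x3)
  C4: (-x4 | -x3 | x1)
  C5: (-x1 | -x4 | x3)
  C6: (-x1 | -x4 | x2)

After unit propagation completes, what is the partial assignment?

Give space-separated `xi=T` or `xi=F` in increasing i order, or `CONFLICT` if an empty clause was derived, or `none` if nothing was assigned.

unit clause [2] forces x2=T; simplify:
  satisfied 2 clause(s); 4 remain; assigned so far: [2]
unit clause [-3] forces x3=F; simplify:
  drop 3 from [-4, 3] -> [-4]
  drop 3 from [-1, -4, 3] -> [-1, -4]
  satisfied 2 clause(s); 2 remain; assigned so far: [2, 3]
unit clause [-4] forces x4=F; simplify:
  satisfied 2 clause(s); 0 remain; assigned so far: [2, 3, 4]

Answer: x2=T x3=F x4=F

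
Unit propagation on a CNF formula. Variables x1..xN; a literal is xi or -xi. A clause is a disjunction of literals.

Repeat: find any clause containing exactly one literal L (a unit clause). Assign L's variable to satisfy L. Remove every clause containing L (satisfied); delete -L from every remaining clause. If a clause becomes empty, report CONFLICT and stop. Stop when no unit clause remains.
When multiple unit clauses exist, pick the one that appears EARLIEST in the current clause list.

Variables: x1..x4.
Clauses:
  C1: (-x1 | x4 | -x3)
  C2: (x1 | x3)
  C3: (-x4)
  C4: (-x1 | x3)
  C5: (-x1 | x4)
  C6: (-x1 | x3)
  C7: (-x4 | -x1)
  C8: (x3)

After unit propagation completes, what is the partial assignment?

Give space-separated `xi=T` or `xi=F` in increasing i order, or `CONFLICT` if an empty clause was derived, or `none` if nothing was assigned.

Answer: x1=F x3=T x4=F

Derivation:
unit clause [-4] forces x4=F; simplify:
  drop 4 from [-1, 4, -3] -> [-1, -3]
  drop 4 from [-1, 4] -> [-1]
  satisfied 2 clause(s); 6 remain; assigned so far: [4]
unit clause [-1] forces x1=F; simplify:
  drop 1 from [1, 3] -> [3]
  satisfied 4 clause(s); 2 remain; assigned so far: [1, 4]
unit clause [3] forces x3=T; simplify:
  satisfied 2 clause(s); 0 remain; assigned so far: [1, 3, 4]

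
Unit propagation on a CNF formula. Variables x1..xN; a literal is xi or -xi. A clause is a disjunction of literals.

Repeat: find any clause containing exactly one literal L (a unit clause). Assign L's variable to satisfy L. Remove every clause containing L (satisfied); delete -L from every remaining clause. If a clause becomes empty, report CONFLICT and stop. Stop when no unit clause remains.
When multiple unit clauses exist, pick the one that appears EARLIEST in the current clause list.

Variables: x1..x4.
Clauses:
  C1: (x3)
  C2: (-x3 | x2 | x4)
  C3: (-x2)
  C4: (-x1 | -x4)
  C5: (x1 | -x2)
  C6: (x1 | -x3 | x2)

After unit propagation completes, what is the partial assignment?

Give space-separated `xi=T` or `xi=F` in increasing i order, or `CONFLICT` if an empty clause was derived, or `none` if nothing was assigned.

Answer: CONFLICT

Derivation:
unit clause [3] forces x3=T; simplify:
  drop -3 from [-3, 2, 4] -> [2, 4]
  drop -3 from [1, -3, 2] -> [1, 2]
  satisfied 1 clause(s); 5 remain; assigned so far: [3]
unit clause [-2] forces x2=F; simplify:
  drop 2 from [2, 4] -> [4]
  drop 2 from [1, 2] -> [1]
  satisfied 2 clause(s); 3 remain; assigned so far: [2, 3]
unit clause [4] forces x4=T; simplify:
  drop -4 from [-1, -4] -> [-1]
  satisfied 1 clause(s); 2 remain; assigned so far: [2, 3, 4]
unit clause [-1] forces x1=F; simplify:
  drop 1 from [1] -> [] (empty!)
  satisfied 1 clause(s); 1 remain; assigned so far: [1, 2, 3, 4]
CONFLICT (empty clause)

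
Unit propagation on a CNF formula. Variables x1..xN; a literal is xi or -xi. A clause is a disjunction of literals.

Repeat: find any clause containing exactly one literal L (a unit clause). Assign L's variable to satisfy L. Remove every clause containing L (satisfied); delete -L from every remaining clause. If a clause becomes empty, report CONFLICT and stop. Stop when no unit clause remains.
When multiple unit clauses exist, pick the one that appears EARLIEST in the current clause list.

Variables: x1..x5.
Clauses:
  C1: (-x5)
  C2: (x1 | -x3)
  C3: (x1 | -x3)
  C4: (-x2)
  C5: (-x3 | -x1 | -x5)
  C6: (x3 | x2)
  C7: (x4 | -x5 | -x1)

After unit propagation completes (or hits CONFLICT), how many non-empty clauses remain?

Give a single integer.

unit clause [-5] forces x5=F; simplify:
  satisfied 3 clause(s); 4 remain; assigned so far: [5]
unit clause [-2] forces x2=F; simplify:
  drop 2 from [3, 2] -> [3]
  satisfied 1 clause(s); 3 remain; assigned so far: [2, 5]
unit clause [3] forces x3=T; simplify:
  drop -3 from [1, -3] -> [1]
  drop -3 from [1, -3] -> [1]
  satisfied 1 clause(s); 2 remain; assigned so far: [2, 3, 5]
unit clause [1] forces x1=T; simplify:
  satisfied 2 clause(s); 0 remain; assigned so far: [1, 2, 3, 5]

Answer: 0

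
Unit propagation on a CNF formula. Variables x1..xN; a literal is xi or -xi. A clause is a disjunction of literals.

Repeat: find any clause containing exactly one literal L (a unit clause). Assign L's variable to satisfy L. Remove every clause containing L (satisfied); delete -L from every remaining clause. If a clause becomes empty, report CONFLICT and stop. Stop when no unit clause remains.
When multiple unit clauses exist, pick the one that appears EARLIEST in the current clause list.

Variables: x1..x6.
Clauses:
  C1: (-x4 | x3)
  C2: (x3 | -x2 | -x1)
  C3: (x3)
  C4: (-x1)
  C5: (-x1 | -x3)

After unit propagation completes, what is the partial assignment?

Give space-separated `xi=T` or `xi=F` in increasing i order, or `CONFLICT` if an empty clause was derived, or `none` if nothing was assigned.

Answer: x1=F x3=T

Derivation:
unit clause [3] forces x3=T; simplify:
  drop -3 from [-1, -3] -> [-1]
  satisfied 3 clause(s); 2 remain; assigned so far: [3]
unit clause [-1] forces x1=F; simplify:
  satisfied 2 clause(s); 0 remain; assigned so far: [1, 3]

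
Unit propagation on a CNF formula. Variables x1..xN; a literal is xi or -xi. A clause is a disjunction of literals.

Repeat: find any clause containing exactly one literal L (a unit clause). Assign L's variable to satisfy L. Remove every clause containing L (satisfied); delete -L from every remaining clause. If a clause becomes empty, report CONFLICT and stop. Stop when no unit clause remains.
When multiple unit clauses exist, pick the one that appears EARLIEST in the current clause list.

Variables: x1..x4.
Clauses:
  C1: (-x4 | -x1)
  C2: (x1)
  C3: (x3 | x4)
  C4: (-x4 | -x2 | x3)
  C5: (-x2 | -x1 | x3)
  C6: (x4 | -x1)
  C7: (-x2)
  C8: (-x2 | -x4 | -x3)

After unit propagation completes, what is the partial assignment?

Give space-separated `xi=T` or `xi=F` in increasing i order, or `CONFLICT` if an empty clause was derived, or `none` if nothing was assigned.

Answer: CONFLICT

Derivation:
unit clause [1] forces x1=T; simplify:
  drop -1 from [-4, -1] -> [-4]
  drop -1 from [-2, -1, 3] -> [-2, 3]
  drop -1 from [4, -1] -> [4]
  satisfied 1 clause(s); 7 remain; assigned so far: [1]
unit clause [-4] forces x4=F; simplify:
  drop 4 from [3, 4] -> [3]
  drop 4 from [4] -> [] (empty!)
  satisfied 3 clause(s); 4 remain; assigned so far: [1, 4]
CONFLICT (empty clause)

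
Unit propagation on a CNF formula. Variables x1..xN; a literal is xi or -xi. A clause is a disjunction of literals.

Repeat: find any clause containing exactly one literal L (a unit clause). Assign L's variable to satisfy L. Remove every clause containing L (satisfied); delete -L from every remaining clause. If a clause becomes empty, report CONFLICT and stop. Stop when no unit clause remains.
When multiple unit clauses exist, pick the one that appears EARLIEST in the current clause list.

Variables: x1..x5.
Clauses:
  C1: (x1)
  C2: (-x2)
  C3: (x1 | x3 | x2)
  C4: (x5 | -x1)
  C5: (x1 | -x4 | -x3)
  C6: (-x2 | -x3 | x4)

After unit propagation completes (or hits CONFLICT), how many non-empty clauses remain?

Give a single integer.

Answer: 0

Derivation:
unit clause [1] forces x1=T; simplify:
  drop -1 from [5, -1] -> [5]
  satisfied 3 clause(s); 3 remain; assigned so far: [1]
unit clause [-2] forces x2=F; simplify:
  satisfied 2 clause(s); 1 remain; assigned so far: [1, 2]
unit clause [5] forces x5=T; simplify:
  satisfied 1 clause(s); 0 remain; assigned so far: [1, 2, 5]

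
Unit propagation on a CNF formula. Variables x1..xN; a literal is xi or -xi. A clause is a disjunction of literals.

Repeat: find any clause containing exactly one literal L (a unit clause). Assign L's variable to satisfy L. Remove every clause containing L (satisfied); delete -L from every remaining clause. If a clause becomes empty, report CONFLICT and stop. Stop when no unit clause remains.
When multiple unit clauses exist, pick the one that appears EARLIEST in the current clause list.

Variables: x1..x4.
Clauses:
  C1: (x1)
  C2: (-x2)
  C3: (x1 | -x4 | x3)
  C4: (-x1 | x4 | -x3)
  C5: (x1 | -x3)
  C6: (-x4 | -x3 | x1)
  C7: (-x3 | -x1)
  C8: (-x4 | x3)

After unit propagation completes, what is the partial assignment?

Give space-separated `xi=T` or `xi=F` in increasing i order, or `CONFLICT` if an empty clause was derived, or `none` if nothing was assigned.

Answer: x1=T x2=F x3=F x4=F

Derivation:
unit clause [1] forces x1=T; simplify:
  drop -1 from [-1, 4, -3] -> [4, -3]
  drop -1 from [-3, -1] -> [-3]
  satisfied 4 clause(s); 4 remain; assigned so far: [1]
unit clause [-2] forces x2=F; simplify:
  satisfied 1 clause(s); 3 remain; assigned so far: [1, 2]
unit clause [-3] forces x3=F; simplify:
  drop 3 from [-4, 3] -> [-4]
  satisfied 2 clause(s); 1 remain; assigned so far: [1, 2, 3]
unit clause [-4] forces x4=F; simplify:
  satisfied 1 clause(s); 0 remain; assigned so far: [1, 2, 3, 4]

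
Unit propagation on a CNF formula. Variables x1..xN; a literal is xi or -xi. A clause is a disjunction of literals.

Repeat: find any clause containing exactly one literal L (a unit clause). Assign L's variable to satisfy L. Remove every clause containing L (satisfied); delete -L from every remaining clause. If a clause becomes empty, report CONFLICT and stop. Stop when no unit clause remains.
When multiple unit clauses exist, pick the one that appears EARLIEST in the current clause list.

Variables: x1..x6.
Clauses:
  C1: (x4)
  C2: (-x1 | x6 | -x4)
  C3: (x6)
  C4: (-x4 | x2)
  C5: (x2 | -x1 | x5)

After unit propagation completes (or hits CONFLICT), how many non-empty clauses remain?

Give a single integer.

unit clause [4] forces x4=T; simplify:
  drop -4 from [-1, 6, -4] -> [-1, 6]
  drop -4 from [-4, 2] -> [2]
  satisfied 1 clause(s); 4 remain; assigned so far: [4]
unit clause [6] forces x6=T; simplify:
  satisfied 2 clause(s); 2 remain; assigned so far: [4, 6]
unit clause [2] forces x2=T; simplify:
  satisfied 2 clause(s); 0 remain; assigned so far: [2, 4, 6]

Answer: 0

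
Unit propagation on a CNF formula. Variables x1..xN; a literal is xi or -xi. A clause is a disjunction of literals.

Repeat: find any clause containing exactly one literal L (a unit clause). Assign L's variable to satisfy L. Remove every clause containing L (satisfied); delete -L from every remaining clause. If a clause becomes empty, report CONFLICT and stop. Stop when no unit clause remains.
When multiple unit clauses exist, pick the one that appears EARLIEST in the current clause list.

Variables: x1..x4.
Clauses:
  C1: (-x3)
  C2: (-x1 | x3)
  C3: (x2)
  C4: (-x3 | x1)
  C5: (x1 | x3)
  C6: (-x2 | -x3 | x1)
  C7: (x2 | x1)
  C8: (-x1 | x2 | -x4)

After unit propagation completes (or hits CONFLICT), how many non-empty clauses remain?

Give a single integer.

unit clause [-3] forces x3=F; simplify:
  drop 3 from [-1, 3] -> [-1]
  drop 3 from [1, 3] -> [1]
  satisfied 3 clause(s); 5 remain; assigned so far: [3]
unit clause [-1] forces x1=F; simplify:
  drop 1 from [1] -> [] (empty!)
  drop 1 from [2, 1] -> [2]
  satisfied 2 clause(s); 3 remain; assigned so far: [1, 3]
CONFLICT (empty clause)

Answer: 2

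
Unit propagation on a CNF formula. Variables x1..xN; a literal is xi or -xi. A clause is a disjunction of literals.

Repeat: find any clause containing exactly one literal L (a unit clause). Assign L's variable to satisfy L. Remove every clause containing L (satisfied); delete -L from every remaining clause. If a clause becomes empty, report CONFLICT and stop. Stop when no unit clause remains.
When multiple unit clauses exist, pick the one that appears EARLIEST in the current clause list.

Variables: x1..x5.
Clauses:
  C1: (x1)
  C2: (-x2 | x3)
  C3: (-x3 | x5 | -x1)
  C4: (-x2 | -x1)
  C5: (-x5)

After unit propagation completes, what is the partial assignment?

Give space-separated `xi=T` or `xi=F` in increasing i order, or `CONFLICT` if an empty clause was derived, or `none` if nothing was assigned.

Answer: x1=T x2=F x3=F x5=F

Derivation:
unit clause [1] forces x1=T; simplify:
  drop -1 from [-3, 5, -1] -> [-3, 5]
  drop -1 from [-2, -1] -> [-2]
  satisfied 1 clause(s); 4 remain; assigned so far: [1]
unit clause [-2] forces x2=F; simplify:
  satisfied 2 clause(s); 2 remain; assigned so far: [1, 2]
unit clause [-5] forces x5=F; simplify:
  drop 5 from [-3, 5] -> [-3]
  satisfied 1 clause(s); 1 remain; assigned so far: [1, 2, 5]
unit clause [-3] forces x3=F; simplify:
  satisfied 1 clause(s); 0 remain; assigned so far: [1, 2, 3, 5]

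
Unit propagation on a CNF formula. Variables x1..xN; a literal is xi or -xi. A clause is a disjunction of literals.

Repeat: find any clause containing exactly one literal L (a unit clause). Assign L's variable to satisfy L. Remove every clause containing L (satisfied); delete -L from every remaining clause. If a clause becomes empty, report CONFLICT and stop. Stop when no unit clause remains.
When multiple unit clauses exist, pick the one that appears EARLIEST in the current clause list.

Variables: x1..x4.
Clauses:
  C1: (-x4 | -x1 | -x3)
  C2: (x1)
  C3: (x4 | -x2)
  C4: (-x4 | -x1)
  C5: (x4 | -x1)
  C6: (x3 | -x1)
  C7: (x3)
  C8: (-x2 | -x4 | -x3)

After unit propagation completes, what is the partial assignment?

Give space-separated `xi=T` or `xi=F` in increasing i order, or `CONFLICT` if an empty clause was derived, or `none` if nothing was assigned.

unit clause [1] forces x1=T; simplify:
  drop -1 from [-4, -1, -3] -> [-4, -3]
  drop -1 from [-4, -1] -> [-4]
  drop -1 from [4, -1] -> [4]
  drop -1 from [3, -1] -> [3]
  satisfied 1 clause(s); 7 remain; assigned so far: [1]
unit clause [-4] forces x4=F; simplify:
  drop 4 from [4, -2] -> [-2]
  drop 4 from [4] -> [] (empty!)
  satisfied 3 clause(s); 4 remain; assigned so far: [1, 4]
CONFLICT (empty clause)

Answer: CONFLICT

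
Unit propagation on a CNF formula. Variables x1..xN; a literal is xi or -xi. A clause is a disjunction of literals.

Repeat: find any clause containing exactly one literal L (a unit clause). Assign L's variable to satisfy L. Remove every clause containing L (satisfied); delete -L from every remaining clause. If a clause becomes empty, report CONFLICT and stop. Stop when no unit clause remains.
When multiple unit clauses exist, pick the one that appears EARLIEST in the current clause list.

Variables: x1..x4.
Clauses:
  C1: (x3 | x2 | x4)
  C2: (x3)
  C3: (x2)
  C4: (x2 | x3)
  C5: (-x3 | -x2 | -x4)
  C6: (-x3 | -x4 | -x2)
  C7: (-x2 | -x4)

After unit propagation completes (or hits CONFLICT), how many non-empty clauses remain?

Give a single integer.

unit clause [3] forces x3=T; simplify:
  drop -3 from [-3, -2, -4] -> [-2, -4]
  drop -3 from [-3, -4, -2] -> [-4, -2]
  satisfied 3 clause(s); 4 remain; assigned so far: [3]
unit clause [2] forces x2=T; simplify:
  drop -2 from [-2, -4] -> [-4]
  drop -2 from [-4, -2] -> [-4]
  drop -2 from [-2, -4] -> [-4]
  satisfied 1 clause(s); 3 remain; assigned so far: [2, 3]
unit clause [-4] forces x4=F; simplify:
  satisfied 3 clause(s); 0 remain; assigned so far: [2, 3, 4]

Answer: 0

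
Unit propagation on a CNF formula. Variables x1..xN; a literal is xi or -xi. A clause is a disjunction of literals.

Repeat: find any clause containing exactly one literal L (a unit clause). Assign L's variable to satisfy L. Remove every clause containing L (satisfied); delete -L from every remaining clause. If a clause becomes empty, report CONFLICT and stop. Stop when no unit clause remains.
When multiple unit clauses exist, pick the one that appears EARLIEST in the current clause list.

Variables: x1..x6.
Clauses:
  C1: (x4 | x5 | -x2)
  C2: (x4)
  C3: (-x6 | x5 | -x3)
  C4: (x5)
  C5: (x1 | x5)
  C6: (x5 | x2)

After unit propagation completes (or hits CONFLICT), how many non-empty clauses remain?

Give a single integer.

unit clause [4] forces x4=T; simplify:
  satisfied 2 clause(s); 4 remain; assigned so far: [4]
unit clause [5] forces x5=T; simplify:
  satisfied 4 clause(s); 0 remain; assigned so far: [4, 5]

Answer: 0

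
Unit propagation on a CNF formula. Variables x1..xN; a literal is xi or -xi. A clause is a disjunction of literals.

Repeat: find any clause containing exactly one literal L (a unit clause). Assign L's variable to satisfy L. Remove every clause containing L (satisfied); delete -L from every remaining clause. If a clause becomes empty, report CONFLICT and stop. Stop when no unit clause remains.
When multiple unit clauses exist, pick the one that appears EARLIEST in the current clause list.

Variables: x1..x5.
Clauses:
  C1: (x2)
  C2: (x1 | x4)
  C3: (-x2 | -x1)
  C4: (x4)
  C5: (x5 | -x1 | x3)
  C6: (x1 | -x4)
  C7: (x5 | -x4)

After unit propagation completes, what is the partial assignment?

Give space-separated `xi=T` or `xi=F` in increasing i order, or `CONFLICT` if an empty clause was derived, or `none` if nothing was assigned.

Answer: CONFLICT

Derivation:
unit clause [2] forces x2=T; simplify:
  drop -2 from [-2, -1] -> [-1]
  satisfied 1 clause(s); 6 remain; assigned so far: [2]
unit clause [-1] forces x1=F; simplify:
  drop 1 from [1, 4] -> [4]
  drop 1 from [1, -4] -> [-4]
  satisfied 2 clause(s); 4 remain; assigned so far: [1, 2]
unit clause [4] forces x4=T; simplify:
  drop -4 from [-4] -> [] (empty!)
  drop -4 from [5, -4] -> [5]
  satisfied 2 clause(s); 2 remain; assigned so far: [1, 2, 4]
CONFLICT (empty clause)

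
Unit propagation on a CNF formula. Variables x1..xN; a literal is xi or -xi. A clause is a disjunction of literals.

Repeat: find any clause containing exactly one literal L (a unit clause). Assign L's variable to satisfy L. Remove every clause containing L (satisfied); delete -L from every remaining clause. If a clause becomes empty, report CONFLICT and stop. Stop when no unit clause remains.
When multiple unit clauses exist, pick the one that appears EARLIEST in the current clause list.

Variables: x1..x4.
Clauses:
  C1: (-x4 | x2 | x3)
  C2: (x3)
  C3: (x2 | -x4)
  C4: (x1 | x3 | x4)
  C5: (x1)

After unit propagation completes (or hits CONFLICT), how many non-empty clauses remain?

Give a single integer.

unit clause [3] forces x3=T; simplify:
  satisfied 3 clause(s); 2 remain; assigned so far: [3]
unit clause [1] forces x1=T; simplify:
  satisfied 1 clause(s); 1 remain; assigned so far: [1, 3]

Answer: 1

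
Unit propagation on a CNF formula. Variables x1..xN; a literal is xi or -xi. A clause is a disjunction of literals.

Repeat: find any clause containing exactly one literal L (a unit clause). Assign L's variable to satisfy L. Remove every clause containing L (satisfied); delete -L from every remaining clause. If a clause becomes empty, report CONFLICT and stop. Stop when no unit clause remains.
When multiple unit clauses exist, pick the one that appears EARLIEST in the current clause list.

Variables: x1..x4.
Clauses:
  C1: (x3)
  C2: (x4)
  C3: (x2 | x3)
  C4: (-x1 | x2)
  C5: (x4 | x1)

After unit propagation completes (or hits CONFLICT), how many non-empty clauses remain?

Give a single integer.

unit clause [3] forces x3=T; simplify:
  satisfied 2 clause(s); 3 remain; assigned so far: [3]
unit clause [4] forces x4=T; simplify:
  satisfied 2 clause(s); 1 remain; assigned so far: [3, 4]

Answer: 1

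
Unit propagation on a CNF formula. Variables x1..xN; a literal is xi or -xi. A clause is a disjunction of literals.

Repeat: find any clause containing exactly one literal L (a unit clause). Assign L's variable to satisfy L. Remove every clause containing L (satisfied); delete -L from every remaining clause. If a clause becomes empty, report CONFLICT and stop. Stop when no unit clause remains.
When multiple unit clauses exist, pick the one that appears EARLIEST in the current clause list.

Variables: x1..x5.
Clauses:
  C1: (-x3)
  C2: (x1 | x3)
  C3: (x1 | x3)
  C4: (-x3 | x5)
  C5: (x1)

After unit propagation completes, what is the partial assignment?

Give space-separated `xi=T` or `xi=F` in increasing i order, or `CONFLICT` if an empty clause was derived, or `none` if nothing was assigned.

Answer: x1=T x3=F

Derivation:
unit clause [-3] forces x3=F; simplify:
  drop 3 from [1, 3] -> [1]
  drop 3 from [1, 3] -> [1]
  satisfied 2 clause(s); 3 remain; assigned so far: [3]
unit clause [1] forces x1=T; simplify:
  satisfied 3 clause(s); 0 remain; assigned so far: [1, 3]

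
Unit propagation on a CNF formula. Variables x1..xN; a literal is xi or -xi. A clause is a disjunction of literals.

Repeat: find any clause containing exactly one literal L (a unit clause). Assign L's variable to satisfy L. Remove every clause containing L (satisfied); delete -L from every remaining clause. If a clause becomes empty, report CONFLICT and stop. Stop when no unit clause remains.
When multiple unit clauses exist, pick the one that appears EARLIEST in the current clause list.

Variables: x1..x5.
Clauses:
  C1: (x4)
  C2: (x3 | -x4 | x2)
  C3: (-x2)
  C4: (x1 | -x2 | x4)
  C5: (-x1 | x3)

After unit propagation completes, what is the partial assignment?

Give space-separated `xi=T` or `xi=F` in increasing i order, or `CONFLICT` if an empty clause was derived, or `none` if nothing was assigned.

Answer: x2=F x3=T x4=T

Derivation:
unit clause [4] forces x4=T; simplify:
  drop -4 from [3, -4, 2] -> [3, 2]
  satisfied 2 clause(s); 3 remain; assigned so far: [4]
unit clause [-2] forces x2=F; simplify:
  drop 2 from [3, 2] -> [3]
  satisfied 1 clause(s); 2 remain; assigned so far: [2, 4]
unit clause [3] forces x3=T; simplify:
  satisfied 2 clause(s); 0 remain; assigned so far: [2, 3, 4]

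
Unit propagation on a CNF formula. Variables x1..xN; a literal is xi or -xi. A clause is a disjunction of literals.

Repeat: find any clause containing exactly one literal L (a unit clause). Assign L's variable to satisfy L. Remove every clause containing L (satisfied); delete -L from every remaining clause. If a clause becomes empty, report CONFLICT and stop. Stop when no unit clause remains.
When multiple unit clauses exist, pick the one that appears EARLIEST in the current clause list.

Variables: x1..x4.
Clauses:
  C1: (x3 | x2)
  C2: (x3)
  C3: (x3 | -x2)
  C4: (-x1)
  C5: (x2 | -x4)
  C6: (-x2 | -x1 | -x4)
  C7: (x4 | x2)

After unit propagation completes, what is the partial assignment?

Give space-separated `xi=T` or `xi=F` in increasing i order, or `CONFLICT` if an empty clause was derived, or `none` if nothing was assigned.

unit clause [3] forces x3=T; simplify:
  satisfied 3 clause(s); 4 remain; assigned so far: [3]
unit clause [-1] forces x1=F; simplify:
  satisfied 2 clause(s); 2 remain; assigned so far: [1, 3]

Answer: x1=F x3=T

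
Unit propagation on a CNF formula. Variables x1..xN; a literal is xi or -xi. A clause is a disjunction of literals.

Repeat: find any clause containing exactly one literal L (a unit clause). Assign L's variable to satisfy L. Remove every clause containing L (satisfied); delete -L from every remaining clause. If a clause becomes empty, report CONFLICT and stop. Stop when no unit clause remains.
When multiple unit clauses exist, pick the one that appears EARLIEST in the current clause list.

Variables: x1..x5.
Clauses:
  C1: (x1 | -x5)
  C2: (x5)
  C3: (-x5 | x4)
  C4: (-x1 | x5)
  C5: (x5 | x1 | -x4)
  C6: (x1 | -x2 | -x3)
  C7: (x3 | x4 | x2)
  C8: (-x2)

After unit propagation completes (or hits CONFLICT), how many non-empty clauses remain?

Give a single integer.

Answer: 0

Derivation:
unit clause [5] forces x5=T; simplify:
  drop -5 from [1, -5] -> [1]
  drop -5 from [-5, 4] -> [4]
  satisfied 3 clause(s); 5 remain; assigned so far: [5]
unit clause [1] forces x1=T; simplify:
  satisfied 2 clause(s); 3 remain; assigned so far: [1, 5]
unit clause [4] forces x4=T; simplify:
  satisfied 2 clause(s); 1 remain; assigned so far: [1, 4, 5]
unit clause [-2] forces x2=F; simplify:
  satisfied 1 clause(s); 0 remain; assigned so far: [1, 2, 4, 5]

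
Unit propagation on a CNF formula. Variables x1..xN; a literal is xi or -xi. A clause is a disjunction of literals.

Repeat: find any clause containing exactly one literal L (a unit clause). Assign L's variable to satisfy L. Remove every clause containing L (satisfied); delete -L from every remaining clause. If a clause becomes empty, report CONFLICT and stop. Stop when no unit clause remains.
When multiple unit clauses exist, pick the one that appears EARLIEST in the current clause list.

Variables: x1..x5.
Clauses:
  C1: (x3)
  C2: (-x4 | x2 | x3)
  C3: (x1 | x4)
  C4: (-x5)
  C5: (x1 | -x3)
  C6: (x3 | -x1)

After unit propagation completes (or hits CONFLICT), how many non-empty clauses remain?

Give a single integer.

unit clause [3] forces x3=T; simplify:
  drop -3 from [1, -3] -> [1]
  satisfied 3 clause(s); 3 remain; assigned so far: [3]
unit clause [-5] forces x5=F; simplify:
  satisfied 1 clause(s); 2 remain; assigned so far: [3, 5]
unit clause [1] forces x1=T; simplify:
  satisfied 2 clause(s); 0 remain; assigned so far: [1, 3, 5]

Answer: 0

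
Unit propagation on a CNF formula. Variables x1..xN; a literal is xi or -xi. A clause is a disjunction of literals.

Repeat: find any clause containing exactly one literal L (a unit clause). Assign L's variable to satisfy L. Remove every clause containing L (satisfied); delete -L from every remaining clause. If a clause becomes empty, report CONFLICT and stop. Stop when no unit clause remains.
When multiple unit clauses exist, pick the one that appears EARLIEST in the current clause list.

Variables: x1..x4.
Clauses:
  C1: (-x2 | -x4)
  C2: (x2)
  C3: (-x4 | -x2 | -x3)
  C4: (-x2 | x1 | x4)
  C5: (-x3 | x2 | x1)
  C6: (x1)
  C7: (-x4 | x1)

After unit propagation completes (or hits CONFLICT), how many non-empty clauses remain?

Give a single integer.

unit clause [2] forces x2=T; simplify:
  drop -2 from [-2, -4] -> [-4]
  drop -2 from [-4, -2, -3] -> [-4, -3]
  drop -2 from [-2, 1, 4] -> [1, 4]
  satisfied 2 clause(s); 5 remain; assigned so far: [2]
unit clause [-4] forces x4=F; simplify:
  drop 4 from [1, 4] -> [1]
  satisfied 3 clause(s); 2 remain; assigned so far: [2, 4]
unit clause [1] forces x1=T; simplify:
  satisfied 2 clause(s); 0 remain; assigned so far: [1, 2, 4]

Answer: 0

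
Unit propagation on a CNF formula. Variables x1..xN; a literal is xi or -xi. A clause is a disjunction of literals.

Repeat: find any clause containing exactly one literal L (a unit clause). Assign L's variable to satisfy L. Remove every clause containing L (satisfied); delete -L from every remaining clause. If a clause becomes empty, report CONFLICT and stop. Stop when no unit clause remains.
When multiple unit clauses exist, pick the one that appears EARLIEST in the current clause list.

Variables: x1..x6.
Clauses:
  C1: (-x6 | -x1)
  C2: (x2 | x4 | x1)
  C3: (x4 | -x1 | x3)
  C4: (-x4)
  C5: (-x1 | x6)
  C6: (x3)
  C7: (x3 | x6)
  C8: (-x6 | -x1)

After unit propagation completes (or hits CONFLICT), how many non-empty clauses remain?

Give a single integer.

Answer: 4

Derivation:
unit clause [-4] forces x4=F; simplify:
  drop 4 from [2, 4, 1] -> [2, 1]
  drop 4 from [4, -1, 3] -> [-1, 3]
  satisfied 1 clause(s); 7 remain; assigned so far: [4]
unit clause [3] forces x3=T; simplify:
  satisfied 3 clause(s); 4 remain; assigned so far: [3, 4]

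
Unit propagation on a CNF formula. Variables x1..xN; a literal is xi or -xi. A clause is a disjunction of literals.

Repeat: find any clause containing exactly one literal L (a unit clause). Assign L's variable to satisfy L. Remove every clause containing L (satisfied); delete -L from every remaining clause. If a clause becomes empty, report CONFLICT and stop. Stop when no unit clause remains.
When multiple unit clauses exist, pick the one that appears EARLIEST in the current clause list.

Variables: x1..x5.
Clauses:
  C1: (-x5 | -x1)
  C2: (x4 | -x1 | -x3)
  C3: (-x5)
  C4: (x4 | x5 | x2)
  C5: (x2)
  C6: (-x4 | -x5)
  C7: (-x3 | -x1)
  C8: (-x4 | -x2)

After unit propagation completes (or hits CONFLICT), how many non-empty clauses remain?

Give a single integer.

unit clause [-5] forces x5=F; simplify:
  drop 5 from [4, 5, 2] -> [4, 2]
  satisfied 3 clause(s); 5 remain; assigned so far: [5]
unit clause [2] forces x2=T; simplify:
  drop -2 from [-4, -2] -> [-4]
  satisfied 2 clause(s); 3 remain; assigned so far: [2, 5]
unit clause [-4] forces x4=F; simplify:
  drop 4 from [4, -1, -3] -> [-1, -3]
  satisfied 1 clause(s); 2 remain; assigned so far: [2, 4, 5]

Answer: 2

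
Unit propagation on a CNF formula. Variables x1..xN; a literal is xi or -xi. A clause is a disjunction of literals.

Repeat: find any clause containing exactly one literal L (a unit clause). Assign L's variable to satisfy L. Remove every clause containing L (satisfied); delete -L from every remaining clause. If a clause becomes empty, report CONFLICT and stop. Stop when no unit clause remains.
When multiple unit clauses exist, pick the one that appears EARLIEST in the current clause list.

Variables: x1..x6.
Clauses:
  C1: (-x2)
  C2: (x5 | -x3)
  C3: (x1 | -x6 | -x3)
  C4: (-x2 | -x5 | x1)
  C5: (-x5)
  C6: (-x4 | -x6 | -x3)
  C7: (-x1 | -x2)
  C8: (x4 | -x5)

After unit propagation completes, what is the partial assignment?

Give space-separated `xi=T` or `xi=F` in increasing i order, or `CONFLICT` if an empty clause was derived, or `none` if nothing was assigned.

Answer: x2=F x3=F x5=F

Derivation:
unit clause [-2] forces x2=F; simplify:
  satisfied 3 clause(s); 5 remain; assigned so far: [2]
unit clause [-5] forces x5=F; simplify:
  drop 5 from [5, -3] -> [-3]
  satisfied 2 clause(s); 3 remain; assigned so far: [2, 5]
unit clause [-3] forces x3=F; simplify:
  satisfied 3 clause(s); 0 remain; assigned so far: [2, 3, 5]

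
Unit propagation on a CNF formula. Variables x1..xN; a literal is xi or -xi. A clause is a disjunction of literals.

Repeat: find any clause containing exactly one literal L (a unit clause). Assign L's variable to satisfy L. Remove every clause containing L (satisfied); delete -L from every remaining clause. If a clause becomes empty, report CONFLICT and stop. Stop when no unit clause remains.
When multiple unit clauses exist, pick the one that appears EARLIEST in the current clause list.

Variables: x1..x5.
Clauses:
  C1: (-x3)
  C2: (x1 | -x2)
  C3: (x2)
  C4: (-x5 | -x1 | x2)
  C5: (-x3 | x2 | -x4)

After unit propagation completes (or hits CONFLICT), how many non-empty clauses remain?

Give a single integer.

Answer: 0

Derivation:
unit clause [-3] forces x3=F; simplify:
  satisfied 2 clause(s); 3 remain; assigned so far: [3]
unit clause [2] forces x2=T; simplify:
  drop -2 from [1, -2] -> [1]
  satisfied 2 clause(s); 1 remain; assigned so far: [2, 3]
unit clause [1] forces x1=T; simplify:
  satisfied 1 clause(s); 0 remain; assigned so far: [1, 2, 3]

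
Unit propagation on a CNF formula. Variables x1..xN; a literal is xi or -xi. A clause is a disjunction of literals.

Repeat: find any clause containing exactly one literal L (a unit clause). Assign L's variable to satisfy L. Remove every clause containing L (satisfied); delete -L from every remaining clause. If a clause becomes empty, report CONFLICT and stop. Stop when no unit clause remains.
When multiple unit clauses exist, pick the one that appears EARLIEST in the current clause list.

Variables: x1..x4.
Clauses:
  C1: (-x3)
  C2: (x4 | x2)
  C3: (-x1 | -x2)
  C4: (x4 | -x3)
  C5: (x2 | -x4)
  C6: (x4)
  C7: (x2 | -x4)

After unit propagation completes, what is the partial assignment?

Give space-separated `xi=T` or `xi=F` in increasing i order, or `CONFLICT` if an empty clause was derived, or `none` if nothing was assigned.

Answer: x1=F x2=T x3=F x4=T

Derivation:
unit clause [-3] forces x3=F; simplify:
  satisfied 2 clause(s); 5 remain; assigned so far: [3]
unit clause [4] forces x4=T; simplify:
  drop -4 from [2, -4] -> [2]
  drop -4 from [2, -4] -> [2]
  satisfied 2 clause(s); 3 remain; assigned so far: [3, 4]
unit clause [2] forces x2=T; simplify:
  drop -2 from [-1, -2] -> [-1]
  satisfied 2 clause(s); 1 remain; assigned so far: [2, 3, 4]
unit clause [-1] forces x1=F; simplify:
  satisfied 1 clause(s); 0 remain; assigned so far: [1, 2, 3, 4]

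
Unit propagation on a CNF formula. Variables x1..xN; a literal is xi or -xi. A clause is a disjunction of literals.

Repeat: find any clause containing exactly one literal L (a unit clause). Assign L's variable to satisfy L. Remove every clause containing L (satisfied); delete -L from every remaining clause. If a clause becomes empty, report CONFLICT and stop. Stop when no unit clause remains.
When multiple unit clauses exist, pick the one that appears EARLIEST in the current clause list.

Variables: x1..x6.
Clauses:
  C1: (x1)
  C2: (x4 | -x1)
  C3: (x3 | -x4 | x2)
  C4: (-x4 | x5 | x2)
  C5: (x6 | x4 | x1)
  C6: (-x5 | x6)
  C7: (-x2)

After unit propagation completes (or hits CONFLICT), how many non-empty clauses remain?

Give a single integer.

Answer: 0

Derivation:
unit clause [1] forces x1=T; simplify:
  drop -1 from [4, -1] -> [4]
  satisfied 2 clause(s); 5 remain; assigned so far: [1]
unit clause [4] forces x4=T; simplify:
  drop -4 from [3, -4, 2] -> [3, 2]
  drop -4 from [-4, 5, 2] -> [5, 2]
  satisfied 1 clause(s); 4 remain; assigned so far: [1, 4]
unit clause [-2] forces x2=F; simplify:
  drop 2 from [3, 2] -> [3]
  drop 2 from [5, 2] -> [5]
  satisfied 1 clause(s); 3 remain; assigned so far: [1, 2, 4]
unit clause [3] forces x3=T; simplify:
  satisfied 1 clause(s); 2 remain; assigned so far: [1, 2, 3, 4]
unit clause [5] forces x5=T; simplify:
  drop -5 from [-5, 6] -> [6]
  satisfied 1 clause(s); 1 remain; assigned so far: [1, 2, 3, 4, 5]
unit clause [6] forces x6=T; simplify:
  satisfied 1 clause(s); 0 remain; assigned so far: [1, 2, 3, 4, 5, 6]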